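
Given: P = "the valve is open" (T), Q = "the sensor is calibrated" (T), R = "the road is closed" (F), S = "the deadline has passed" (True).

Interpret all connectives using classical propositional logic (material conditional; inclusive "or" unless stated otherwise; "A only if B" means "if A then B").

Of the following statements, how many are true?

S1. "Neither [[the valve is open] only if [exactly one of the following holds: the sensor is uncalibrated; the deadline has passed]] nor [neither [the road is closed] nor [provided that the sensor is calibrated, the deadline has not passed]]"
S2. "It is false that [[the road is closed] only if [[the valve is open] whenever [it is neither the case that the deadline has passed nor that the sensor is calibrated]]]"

S1: In symbols: (P → (¬Q ⊕ S)) ↓ (R ↓ (Q → ¬S))

¬Q = ¬T = F
¬Q ⊕ S = F ⊕ T = T
P → (¬Q ⊕ S) = T → T = T
¬S = ¬T = F
Q → ¬S = T → F = F
R ↓ (Q → ¬S) = F ↓ F = T
(P → (¬Q ⊕ S)) ↓ (R ↓ (Q → ¬S)) = T ↓ T = F
So S1 is false.

S2: Parsed as ¬(R → ((S ↓ Q) → P))

S ↓ Q = T ↓ T = F
(S ↓ Q) → P = F → T = T
R → ((S ↓ Q) → P) = F → T = T
¬(R → ((S ↓ Q) → P)) = ¬T = F
Thus S2 is false.

Count: 0.

0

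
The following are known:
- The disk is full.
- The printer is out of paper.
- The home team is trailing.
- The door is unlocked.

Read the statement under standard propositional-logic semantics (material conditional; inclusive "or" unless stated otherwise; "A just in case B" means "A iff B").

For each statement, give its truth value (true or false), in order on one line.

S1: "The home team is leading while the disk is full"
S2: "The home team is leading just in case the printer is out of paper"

Let G = "the home team is leading" (F), V = "the disk is full" (T), L = "the printer has paper" (F).

S1: This is G ∧ V.

G ∧ V = F ∧ T = F
So S1 is false.

S2: Formalization: G ↔ ¬L

¬L = ¬F = T
G ↔ ¬L = F ↔ T = F
Thus S2 is false.

S1 False, S2 False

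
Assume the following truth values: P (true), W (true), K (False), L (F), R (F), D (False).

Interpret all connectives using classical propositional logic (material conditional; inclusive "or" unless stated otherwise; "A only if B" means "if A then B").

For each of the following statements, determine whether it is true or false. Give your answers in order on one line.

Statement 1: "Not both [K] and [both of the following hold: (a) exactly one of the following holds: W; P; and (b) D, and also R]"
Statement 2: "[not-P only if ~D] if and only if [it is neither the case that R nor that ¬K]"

Statement 1 T, Statement 2 F

Statement 1: Formalization: K nand ((W xor P) and (D and R))

W xor P = True xor True = False
D and R = False and False = False
(W xor P) and (D and R) = False and False = False
K nand ((W xor P) and (D and R)) = False nand False = True
So Statement 1 is true.

Statement 2: In symbols: (not P -> not D) iff (R nor not K)

not P = not True = False
not D = not False = True
not P -> not D = False -> True = True
not K = not False = True
R nor not K = False nor True = False
(not P -> not D) iff (R nor not K) = True iff False = False
Thus Statement 2 is false.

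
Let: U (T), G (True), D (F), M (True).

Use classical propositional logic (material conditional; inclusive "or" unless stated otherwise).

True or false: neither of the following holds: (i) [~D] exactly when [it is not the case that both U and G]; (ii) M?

Values: D=F, U=T, G=T, M=T.
In symbols: (~D <-> (U nand G)) nor M

~D = ~F = T
U nand G = T nand T = F
~D <-> (U nand G) = T <-> F = F
(~D <-> (U nand G)) nor M = F nor T = F

false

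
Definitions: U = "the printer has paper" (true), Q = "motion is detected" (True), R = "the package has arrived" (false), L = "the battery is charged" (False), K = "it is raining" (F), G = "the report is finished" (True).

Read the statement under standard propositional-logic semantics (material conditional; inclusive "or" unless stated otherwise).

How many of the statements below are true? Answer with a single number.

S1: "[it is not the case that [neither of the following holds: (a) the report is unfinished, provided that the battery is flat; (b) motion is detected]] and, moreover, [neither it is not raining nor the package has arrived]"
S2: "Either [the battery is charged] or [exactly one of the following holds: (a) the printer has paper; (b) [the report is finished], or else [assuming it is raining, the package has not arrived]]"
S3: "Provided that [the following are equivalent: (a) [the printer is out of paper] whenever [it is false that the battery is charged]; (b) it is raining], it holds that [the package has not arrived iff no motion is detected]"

S1: In symbols: not ((not L -> not G) nor Q) and (not K nor R)

not L = not False = True
not G = not True = False
not L -> not G = True -> False = False
(not L -> not G) nor Q = False nor True = False
not ((not L -> not G) nor Q) = not False = True
not K = not False = True
not K nor R = True nor False = False
not ((not L -> not G) nor Q) and (not K nor R) = True and False = False
So S1 is false.

S2: Formalization: L or (U xor (G or (K -> not R)))

not R = not False = True
K -> not R = False -> True = True
G or (K -> not R) = True or True = True
U xor (G or (K -> not R)) = True xor True = False
L or (U xor (G or (K -> not R))) = False or False = False
So S2 is false.

S3: Formalization: ((not L -> not U) iff K) -> (not R iff not Q)

not L = not False = True
not U = not True = False
not L -> not U = True -> False = False
(not L -> not U) iff K = False iff False = True
not R = not False = True
not Q = not True = False
not R iff not Q = True iff False = False
((not L -> not U) iff K) -> (not R iff not Q) = True -> False = False
Hence S3 is false.

Count: 0.

0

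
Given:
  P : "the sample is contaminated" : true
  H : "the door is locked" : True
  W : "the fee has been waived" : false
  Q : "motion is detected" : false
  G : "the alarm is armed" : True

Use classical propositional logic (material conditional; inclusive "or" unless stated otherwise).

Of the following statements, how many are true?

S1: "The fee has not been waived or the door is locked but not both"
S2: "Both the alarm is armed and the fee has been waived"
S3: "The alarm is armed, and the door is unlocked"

0

S1: Parsed as ~W xor H

~W = ~F = T
~W xor H = T xor T = F
Thus S1 is false.

S2: This is G & W.

G & W = T & F = F
So S2 is false.

S3: Parsed as G & ~H

~H = ~T = F
G & ~H = T & F = F
Thus S3 is false.

0 of the 3 statements are true (none).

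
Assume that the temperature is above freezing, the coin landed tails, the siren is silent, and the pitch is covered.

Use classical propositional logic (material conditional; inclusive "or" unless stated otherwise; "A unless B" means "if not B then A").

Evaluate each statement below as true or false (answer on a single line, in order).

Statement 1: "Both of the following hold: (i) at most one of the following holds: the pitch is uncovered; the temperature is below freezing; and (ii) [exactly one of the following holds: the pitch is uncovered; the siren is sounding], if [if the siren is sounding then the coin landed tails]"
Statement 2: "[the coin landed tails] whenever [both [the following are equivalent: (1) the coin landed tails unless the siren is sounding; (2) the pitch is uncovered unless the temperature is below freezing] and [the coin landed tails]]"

Let H = "the pitch is covered" (T), P = "the temperature is below freezing" (F), D = "the siren is sounding" (F), R = "the coin landed heads" (F).

Statement 1: Parsed as (¬H ↑ P) ∧ ((D → ¬R) → (¬H ⊕ D))

¬H = ¬T = F
¬H ↑ P = F ↑ F = T
¬R = ¬F = T
D → ¬R = F → T = T
¬H = ¬T = F
¬H ⊕ D = F ⊕ F = F
(D → ¬R) → (¬H ⊕ D) = T → F = F
(¬H ↑ P) ∧ ((D → ¬R) → (¬H ⊕ D)) = T ∧ F = F
Hence Statement 1 is false.

Statement 2: Parsed as (((¬R ∨ D) ↔ (¬H ∨ P)) ∧ ¬R) → ¬R

¬R = ¬F = T
¬R ∨ D = T ∨ F = T
¬H = ¬T = F
¬H ∨ P = F ∨ F = F
(¬R ∨ D) ↔ (¬H ∨ P) = T ↔ F = F
¬R = ¬F = T
((¬R ∨ D) ↔ (¬H ∨ P)) ∧ ¬R = F ∧ T = F
¬R = ¬F = T
(((¬R ∨ D) ↔ (¬H ∨ P)) ∧ ¬R) → ¬R = F → T = T
Hence Statement 2 is true.

Statement 1 false / Statement 2 true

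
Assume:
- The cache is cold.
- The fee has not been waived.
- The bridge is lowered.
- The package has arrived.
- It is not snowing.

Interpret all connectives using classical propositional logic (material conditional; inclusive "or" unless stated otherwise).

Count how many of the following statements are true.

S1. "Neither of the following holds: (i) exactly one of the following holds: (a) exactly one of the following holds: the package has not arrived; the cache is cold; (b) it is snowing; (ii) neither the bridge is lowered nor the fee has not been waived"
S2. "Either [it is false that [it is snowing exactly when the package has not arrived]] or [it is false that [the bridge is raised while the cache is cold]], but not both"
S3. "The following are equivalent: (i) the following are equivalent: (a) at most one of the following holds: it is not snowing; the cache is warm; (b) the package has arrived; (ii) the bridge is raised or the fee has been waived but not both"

Let S = "the package has arrived" (True), P = "the cache is warm" (False), U = "it is snowing" (False), R = "the bridge is raised" (False), Q = "the fee has been waived" (False).

S1: This is ((not S xor not P) xor U) nor (not R nor not Q).

not S = not True = False
not P = not False = True
not S xor not P = False xor True = True
(not S xor not P) xor U = True xor False = True
not R = not False = True
not Q = not False = True
not R nor not Q = True nor True = False
((not S xor not P) xor U) nor (not R nor not Q) = True nor False = False
Thus S1 is false.

S2: Parsed as not (U iff not S) xor not (R and not P)

not S = not True = False
U iff not S = False iff False = True
not (U iff not S) = not True = False
not P = not False = True
R and not P = False and True = False
not (R and not P) = not False = True
not (U iff not S) xor not (R and not P) = False xor True = True
So S2 is true.

S3: Formalization: ((not U nand P) iff S) iff (R xor Q)

not U = not False = True
not U nand P = True nand False = True
(not U nand P) iff S = True iff True = True
R xor Q = False xor False = False
((not U nand P) iff S) iff (R xor Q) = True iff False = False
Thus S3 is false.

Count: 1.

1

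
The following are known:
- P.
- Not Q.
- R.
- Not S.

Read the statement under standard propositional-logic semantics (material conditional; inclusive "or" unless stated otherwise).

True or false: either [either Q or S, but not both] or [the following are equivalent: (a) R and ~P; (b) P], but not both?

False

In symbols: (Q ⊕ S) ⊕ ((R ∧ ¬P) ↔ P)

Q ⊕ S = F ⊕ F = F
¬P = ¬T = F
R ∧ ¬P = T ∧ F = F
(R ∧ ¬P) ↔ P = F ↔ T = F
(Q ⊕ S) ⊕ ((R ∧ ¬P) ↔ P) = F ⊕ F = F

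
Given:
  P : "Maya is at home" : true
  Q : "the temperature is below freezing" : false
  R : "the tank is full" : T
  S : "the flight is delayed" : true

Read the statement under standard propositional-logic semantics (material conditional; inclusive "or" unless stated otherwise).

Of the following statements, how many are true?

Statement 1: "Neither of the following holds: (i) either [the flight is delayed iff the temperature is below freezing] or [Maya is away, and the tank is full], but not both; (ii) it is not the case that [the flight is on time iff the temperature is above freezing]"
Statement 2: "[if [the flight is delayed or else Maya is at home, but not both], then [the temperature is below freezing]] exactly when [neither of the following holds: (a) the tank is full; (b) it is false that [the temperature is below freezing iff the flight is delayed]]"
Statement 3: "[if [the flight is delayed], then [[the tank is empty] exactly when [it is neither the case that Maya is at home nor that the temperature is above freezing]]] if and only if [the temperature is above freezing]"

Statement 1: This is ((S ↔ Q) ⊕ (¬P ∧ R)) ↓ ¬(¬S ↔ ¬Q).

S ↔ Q = T ↔ F = F
¬P = ¬T = F
¬P ∧ R = F ∧ T = F
(S ↔ Q) ⊕ (¬P ∧ R) = F ⊕ F = F
¬S = ¬T = F
¬Q = ¬F = T
¬S ↔ ¬Q = F ↔ T = F
¬(¬S ↔ ¬Q) = ¬F = T
((S ↔ Q) ⊕ (¬P ∧ R)) ↓ ¬(¬S ↔ ¬Q) = F ↓ T = F
Thus Statement 1 is false.

Statement 2: Parsed as ((S ⊕ P) → Q) ↔ (R ↓ ¬(Q ↔ S))

S ⊕ P = T ⊕ T = F
(S ⊕ P) → Q = F → F = T
Q ↔ S = F ↔ T = F
¬(Q ↔ S) = ¬F = T
R ↓ ¬(Q ↔ S) = T ↓ T = F
((S ⊕ P) → Q) ↔ (R ↓ ¬(Q ↔ S)) = T ↔ F = F
Hence Statement 2 is false.

Statement 3: In symbols: (S → (¬R ↔ (P ↓ ¬Q))) ↔ ¬Q

¬R = ¬T = F
¬Q = ¬F = T
P ↓ ¬Q = T ↓ T = F
¬R ↔ (P ↓ ¬Q) = F ↔ F = T
S → (¬R ↔ (P ↓ ¬Q)) = T → T = T
¬Q = ¬F = T
(S → (¬R ↔ (P ↓ ¬Q))) ↔ ¬Q = T ↔ T = T
So Statement 3 is true.

True statements: 1.

1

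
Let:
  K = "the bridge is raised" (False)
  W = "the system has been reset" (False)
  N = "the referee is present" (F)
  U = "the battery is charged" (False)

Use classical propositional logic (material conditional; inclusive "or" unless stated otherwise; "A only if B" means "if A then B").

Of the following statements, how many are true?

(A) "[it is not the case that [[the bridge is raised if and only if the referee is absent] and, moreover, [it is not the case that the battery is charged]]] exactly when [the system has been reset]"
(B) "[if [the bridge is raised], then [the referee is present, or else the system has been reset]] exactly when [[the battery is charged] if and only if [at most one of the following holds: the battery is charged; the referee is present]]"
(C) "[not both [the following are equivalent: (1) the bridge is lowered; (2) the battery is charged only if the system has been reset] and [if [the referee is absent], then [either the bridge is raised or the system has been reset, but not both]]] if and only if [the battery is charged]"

(A): This is ¬((K ↔ ¬N) ∧ ¬U) ↔ W.

¬N = ¬F = T
K ↔ ¬N = F ↔ T = F
¬U = ¬F = T
(K ↔ ¬N) ∧ ¬U = F ∧ T = F
¬((K ↔ ¬N) ∧ ¬U) = ¬F = T
¬((K ↔ ¬N) ∧ ¬U) ↔ W = T ↔ F = F
Thus (A) is false.

(B): Formalization: (K → (N ∨ W)) ↔ (U ↔ (U ↑ N))

N ∨ W = F ∨ F = F
K → (N ∨ W) = F → F = T
U ↑ N = F ↑ F = T
U ↔ (U ↑ N) = F ↔ T = F
(K → (N ∨ W)) ↔ (U ↔ (U ↑ N)) = T ↔ F = F
Thus (B) is false.

(C): Formalization: ((¬K ↔ (U → W)) ↑ (¬N → (K ⊕ W))) ↔ U

¬K = ¬F = T
U → W = F → F = T
¬K ↔ (U → W) = T ↔ T = T
¬N = ¬F = T
K ⊕ W = F ⊕ F = F
¬N → (K ⊕ W) = T → F = F
(¬K ↔ (U → W)) ↑ (¬N → (K ⊕ W)) = T ↑ F = T
((¬K ↔ (U → W)) ↑ (¬N → (K ⊕ W))) ↔ U = T ↔ F = F
Thus (C) is false.

0 of the 3 statements are true (none).

0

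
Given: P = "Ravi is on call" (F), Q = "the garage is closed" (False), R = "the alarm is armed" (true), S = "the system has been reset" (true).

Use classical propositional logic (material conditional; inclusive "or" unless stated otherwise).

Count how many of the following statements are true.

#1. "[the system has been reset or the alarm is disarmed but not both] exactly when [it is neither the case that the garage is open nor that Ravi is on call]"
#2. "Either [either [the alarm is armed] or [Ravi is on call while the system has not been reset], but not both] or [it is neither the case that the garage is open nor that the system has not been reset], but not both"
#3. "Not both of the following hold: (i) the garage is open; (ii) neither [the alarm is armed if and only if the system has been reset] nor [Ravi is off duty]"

2

#1: Formalization: (S xor not R) iff (not Q nor P)

not R = not True = False
S xor not R = True xor False = True
not Q = not False = True
not Q nor P = True nor False = False
(S xor not R) iff (not Q nor P) = True iff False = False
So #1 is false.

#2: This is (R xor (P and not S)) xor (not Q nor not S).

not S = not True = False
P and not S = False and False = False
R xor (P and not S) = True xor False = True
not Q = not False = True
not S = not True = False
not Q nor not S = True nor False = False
(R xor (P and not S)) xor (not Q nor not S) = True xor False = True
Thus #2 is true.

#3: Formalization: not Q nand ((R iff S) nor not P)

not Q = not False = True
R iff S = True iff True = True
not P = not False = True
(R iff S) nor not P = True nor True = False
not Q nand ((R iff S) nor not P) = True nand False = True
Thus #3 is true.

Count: 2.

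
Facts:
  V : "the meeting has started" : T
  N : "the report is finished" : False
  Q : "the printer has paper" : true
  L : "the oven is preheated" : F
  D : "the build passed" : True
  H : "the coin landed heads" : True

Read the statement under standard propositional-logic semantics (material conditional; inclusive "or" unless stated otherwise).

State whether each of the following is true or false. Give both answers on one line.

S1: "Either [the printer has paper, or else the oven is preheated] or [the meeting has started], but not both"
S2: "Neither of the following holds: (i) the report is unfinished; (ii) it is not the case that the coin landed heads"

S1 False, S2 False

S1: Formalization: (Q | L) xor V

Q | L = T | F = T
(Q | L) xor V = T xor T = F
Hence S1 is false.

S2: In symbols: ~N nor ~H

~N = ~F = T
~H = ~T = F
~N nor ~H = T nor F = F
Hence S2 is false.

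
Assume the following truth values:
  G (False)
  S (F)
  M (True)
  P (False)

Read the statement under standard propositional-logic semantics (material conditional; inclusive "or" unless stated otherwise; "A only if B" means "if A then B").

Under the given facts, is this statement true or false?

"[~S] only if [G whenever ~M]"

The statement is true.

Values: S=F, M=T, G=F.
In symbols: ~S -> (~M -> G)

~S = ~F = T
~M = ~T = F
~M -> G = F -> F = T
~S -> (~M -> G) = T -> T = T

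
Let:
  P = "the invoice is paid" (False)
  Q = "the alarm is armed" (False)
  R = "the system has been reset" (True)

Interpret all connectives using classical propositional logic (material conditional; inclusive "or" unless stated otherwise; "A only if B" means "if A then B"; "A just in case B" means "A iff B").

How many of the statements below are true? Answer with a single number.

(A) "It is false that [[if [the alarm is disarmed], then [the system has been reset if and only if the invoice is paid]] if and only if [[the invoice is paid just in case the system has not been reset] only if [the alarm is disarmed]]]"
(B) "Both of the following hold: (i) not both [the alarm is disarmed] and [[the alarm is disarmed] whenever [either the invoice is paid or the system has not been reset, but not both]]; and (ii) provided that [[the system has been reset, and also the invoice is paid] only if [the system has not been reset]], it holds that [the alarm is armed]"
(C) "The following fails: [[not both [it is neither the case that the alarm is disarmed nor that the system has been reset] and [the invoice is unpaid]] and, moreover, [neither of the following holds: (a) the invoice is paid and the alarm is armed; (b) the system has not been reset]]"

(A): Formalization: not ((not Q -> (R iff P)) iff ((P iff not R) -> not Q))

not Q = not False = True
R iff P = True iff False = False
not Q -> (R iff P) = True -> False = False
not R = not True = False
P iff not R = False iff False = True
not Q = not False = True
(P iff not R) -> not Q = True -> True = True
(not Q -> (R iff P)) iff ((P iff not R) -> not Q) = False iff True = False
not ((not Q -> (R iff P)) iff ((P iff not R) -> not Q)) = not False = True
So (A) is true.

(B): Formalization: (not Q nand ((P xor not R) -> not Q)) and (((R and P) -> not R) -> Q)

not Q = not False = True
not R = not True = False
P xor not R = False xor False = False
not Q = not False = True
(P xor not R) -> not Q = False -> True = True
not Q nand ((P xor not R) -> not Q) = True nand True = False
R and P = True and False = False
not R = not True = False
(R and P) -> not R = False -> False = True
((R and P) -> not R) -> Q = True -> False = False
(not Q nand ((P xor not R) -> not Q)) and (((R and P) -> not R) -> Q) = False and False = False
Hence (B) is false.

(C): Formalization: not (((not Q nor R) nand not P) and ((P and Q) nor not R))

not Q = not False = True
not Q nor R = True nor True = False
not P = not False = True
(not Q nor R) nand not P = False nand True = True
P and Q = False and False = False
not R = not True = False
(P and Q) nor not R = False nor False = True
((not Q nor R) nand not P) and ((P and Q) nor not R) = True and True = True
not (((not Q nor R) nand not P) and ((P and Q) nor not R)) = not True = False
Hence (C) is false.

1 of the 3 statements is true.

1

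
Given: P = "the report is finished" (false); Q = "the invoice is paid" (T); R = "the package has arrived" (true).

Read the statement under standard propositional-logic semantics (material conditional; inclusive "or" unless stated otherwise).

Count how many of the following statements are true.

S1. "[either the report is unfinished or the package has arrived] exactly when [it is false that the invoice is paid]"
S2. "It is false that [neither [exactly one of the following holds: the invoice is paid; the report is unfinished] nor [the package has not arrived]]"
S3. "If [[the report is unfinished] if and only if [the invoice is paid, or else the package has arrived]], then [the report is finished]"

0

S1: Formalization: (¬P ∨ R) ↔ ¬Q

¬P = ¬F = T
¬P ∨ R = T ∨ T = T
¬Q = ¬T = F
(¬P ∨ R) ↔ ¬Q = T ↔ F = F
Hence S1 is false.

S2: This is ¬((Q ⊕ ¬P) ↓ ¬R).

¬P = ¬F = T
Q ⊕ ¬P = T ⊕ T = F
¬R = ¬T = F
(Q ⊕ ¬P) ↓ ¬R = F ↓ F = T
¬((Q ⊕ ¬P) ↓ ¬R) = ¬T = F
Hence S2 is false.

S3: This is (¬P ↔ (Q ∨ R)) → P.

¬P = ¬F = T
Q ∨ R = T ∨ T = T
¬P ↔ (Q ∨ R) = T ↔ T = T
(¬P ↔ (Q ∨ R)) → P = T → F = F
Hence S3 is false.

True statements: 0 (none).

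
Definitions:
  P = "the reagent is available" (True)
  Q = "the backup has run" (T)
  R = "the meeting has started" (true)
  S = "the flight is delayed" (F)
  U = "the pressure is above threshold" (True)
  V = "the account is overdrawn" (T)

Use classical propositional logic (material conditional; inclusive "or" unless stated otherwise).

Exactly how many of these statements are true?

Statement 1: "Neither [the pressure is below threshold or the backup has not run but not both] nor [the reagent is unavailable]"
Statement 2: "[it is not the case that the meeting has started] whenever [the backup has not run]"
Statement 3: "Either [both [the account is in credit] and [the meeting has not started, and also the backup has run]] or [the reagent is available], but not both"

Statement 1: Parsed as (not U xor not Q) nor not P

not U = not True = False
not Q = not True = False
not U xor not Q = False xor False = False
not P = not True = False
(not U xor not Q) nor not P = False nor False = True
Hence Statement 1 is true.

Statement 2: In symbols: not Q -> not R

not Q = not True = False
not R = not True = False
not Q -> not R = False -> False = True
Hence Statement 2 is true.

Statement 3: In symbols: (not V and (not R and Q)) xor P

not V = not True = False
not R = not True = False
not R and Q = False and True = False
not V and (not R and Q) = False and False = False
(not V and (not R and Q)) xor P = False xor True = True
So Statement 3 is true.

True statements: 3.

3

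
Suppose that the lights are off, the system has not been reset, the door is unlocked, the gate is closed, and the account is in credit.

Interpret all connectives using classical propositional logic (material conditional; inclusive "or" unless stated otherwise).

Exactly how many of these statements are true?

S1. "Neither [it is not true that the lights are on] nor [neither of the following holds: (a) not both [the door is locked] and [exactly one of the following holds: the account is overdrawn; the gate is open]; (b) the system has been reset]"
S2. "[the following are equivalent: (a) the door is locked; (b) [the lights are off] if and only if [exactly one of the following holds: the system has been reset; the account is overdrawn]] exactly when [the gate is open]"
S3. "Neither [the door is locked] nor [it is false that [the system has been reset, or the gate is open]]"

0

Let S = "the lights are on" (F), Q = "the door is locked" (F), V = "the account is overdrawn" (F), U = "the gate is open" (F), N = "the system has been reset" (F).

S1: Formalization: ¬S ↓ ((Q ↑ (V ⊕ U)) ↓ N)

¬S = ¬F = T
V ⊕ U = F ⊕ F = F
Q ↑ (V ⊕ U) = F ↑ F = T
(Q ↑ (V ⊕ U)) ↓ N = T ↓ F = F
¬S ↓ ((Q ↑ (V ⊕ U)) ↓ N) = T ↓ F = F
So S1 is false.

S2: Parsed as (Q ↔ (¬S ↔ (N ⊕ V))) ↔ U

¬S = ¬F = T
N ⊕ V = F ⊕ F = F
¬S ↔ (N ⊕ V) = T ↔ F = F
Q ↔ (¬S ↔ (N ⊕ V)) = F ↔ F = T
(Q ↔ (¬S ↔ (N ⊕ V))) ↔ U = T ↔ F = F
Hence S2 is false.

S3: In symbols: Q ↓ ¬(N ∨ U)

N ∨ U = F ∨ F = F
¬(N ∨ U) = ¬F = T
Q ↓ ¬(N ∨ U) = F ↓ T = F
Thus S3 is false.

True statements: 0 (none).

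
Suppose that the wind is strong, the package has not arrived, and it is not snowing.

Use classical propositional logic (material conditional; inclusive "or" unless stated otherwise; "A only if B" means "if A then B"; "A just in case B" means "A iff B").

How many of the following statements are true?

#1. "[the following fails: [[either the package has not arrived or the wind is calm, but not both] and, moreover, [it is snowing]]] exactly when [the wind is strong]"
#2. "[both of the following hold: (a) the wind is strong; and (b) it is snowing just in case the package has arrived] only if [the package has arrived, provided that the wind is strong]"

1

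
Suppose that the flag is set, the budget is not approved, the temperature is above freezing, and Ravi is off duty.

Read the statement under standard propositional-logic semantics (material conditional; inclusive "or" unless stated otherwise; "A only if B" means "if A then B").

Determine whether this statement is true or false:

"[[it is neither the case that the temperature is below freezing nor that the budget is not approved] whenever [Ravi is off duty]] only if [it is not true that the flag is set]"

true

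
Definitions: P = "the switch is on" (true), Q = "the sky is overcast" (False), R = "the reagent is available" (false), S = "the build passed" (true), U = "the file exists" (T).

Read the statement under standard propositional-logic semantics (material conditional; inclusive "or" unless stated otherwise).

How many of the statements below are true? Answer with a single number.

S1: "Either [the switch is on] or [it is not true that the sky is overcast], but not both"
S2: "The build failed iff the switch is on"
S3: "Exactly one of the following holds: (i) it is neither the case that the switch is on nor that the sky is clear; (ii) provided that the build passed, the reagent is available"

0

S1: In symbols: P xor ~Q

~Q = ~F = T
P xor ~Q = T xor T = F
Hence S1 is false.

S2: Parsed as ~S <-> P

~S = ~T = F
~S <-> P = F <-> T = F
So S2 is false.

S3: Parsed as (P nor ~Q) xor (S -> R)

~Q = ~F = T
P nor ~Q = T nor T = F
S -> R = T -> F = F
(P nor ~Q) xor (S -> R) = F xor F = F
So S3 is false.

True statements: 0 (none).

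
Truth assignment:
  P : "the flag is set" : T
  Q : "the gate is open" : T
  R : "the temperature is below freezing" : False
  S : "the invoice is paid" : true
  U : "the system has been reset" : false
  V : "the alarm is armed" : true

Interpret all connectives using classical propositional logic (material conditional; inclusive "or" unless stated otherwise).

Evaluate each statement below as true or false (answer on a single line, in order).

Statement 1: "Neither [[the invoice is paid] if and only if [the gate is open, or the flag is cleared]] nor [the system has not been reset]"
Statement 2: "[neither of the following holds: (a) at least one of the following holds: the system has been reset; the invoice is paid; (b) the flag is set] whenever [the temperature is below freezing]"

Statement 1 False; Statement 2 True

Statement 1: This is (S iff (Q or not P)) nor not U.

not P = not True = False
Q or not P = True or False = True
S iff (Q or not P) = True iff True = True
not U = not False = True
(S iff (Q or not P)) nor not U = True nor True = False
So Statement 1 is false.

Statement 2: Parsed as R -> ((U or S) nor P)

U or S = False or True = True
(U or S) nor P = True nor True = False
R -> ((U or S) nor P) = False -> False = True
Thus Statement 2 is true.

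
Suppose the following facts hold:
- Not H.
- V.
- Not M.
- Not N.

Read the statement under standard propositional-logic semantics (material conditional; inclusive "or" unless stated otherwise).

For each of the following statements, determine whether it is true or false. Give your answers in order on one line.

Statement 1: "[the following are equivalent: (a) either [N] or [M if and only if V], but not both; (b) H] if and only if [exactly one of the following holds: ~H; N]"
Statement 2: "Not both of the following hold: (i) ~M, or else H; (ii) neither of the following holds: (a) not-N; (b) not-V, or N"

Statement 1: Formalization: ((N xor (M iff V)) iff H) iff (not H xor N)

M iff V = False iff True = False
N xor (M iff V) = False xor False = False
(N xor (M iff V)) iff H = False iff False = True
not H = not False = True
not H xor N = True xor False = True
((N xor (M iff V)) iff H) iff (not H xor N) = True iff True = True
Thus Statement 1 is true.

Statement 2: Formalization: (not M or H) nand (not N nor (not V or N))

not M = not False = True
not M or H = True or False = True
not N = not False = True
not V = not True = False
not V or N = False or False = False
not N nor (not V or N) = True nor False = False
(not M or H) nand (not N nor (not V or N)) = True nand False = True
So Statement 2 is true.

Statement 1 True / Statement 2 True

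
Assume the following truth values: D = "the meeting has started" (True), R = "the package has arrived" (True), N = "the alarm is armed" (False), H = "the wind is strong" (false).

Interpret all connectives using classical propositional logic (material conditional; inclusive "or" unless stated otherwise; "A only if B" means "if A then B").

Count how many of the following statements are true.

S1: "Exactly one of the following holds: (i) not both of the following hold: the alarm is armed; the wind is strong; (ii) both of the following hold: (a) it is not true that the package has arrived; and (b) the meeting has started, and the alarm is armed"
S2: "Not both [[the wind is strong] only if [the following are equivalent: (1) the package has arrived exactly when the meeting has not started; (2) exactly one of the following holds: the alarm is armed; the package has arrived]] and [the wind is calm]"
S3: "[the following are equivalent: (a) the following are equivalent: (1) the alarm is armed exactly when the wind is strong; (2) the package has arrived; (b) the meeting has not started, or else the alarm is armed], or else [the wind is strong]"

S1: Parsed as (N nand H) xor (~R & (D & N))

N nand H = F nand F = T
~R = ~T = F
D & N = T & F = F
~R & (D & N) = F & F = F
(N nand H) xor (~R & (D & N)) = T xor F = T
Hence S1 is true.

S2: Parsed as (H -> ((R <-> ~D) <-> (N xor R))) nand ~H

~D = ~T = F
R <-> ~D = T <-> F = F
N xor R = F xor T = T
(R <-> ~D) <-> (N xor R) = F <-> T = F
H -> ((R <-> ~D) <-> (N xor R)) = F -> F = T
~H = ~F = T
(H -> ((R <-> ~D) <-> (N xor R))) nand ~H = T nand T = F
Hence S2 is false.

S3: Formalization: (((N <-> H) <-> R) <-> (~D | N)) | H

N <-> H = F <-> F = T
(N <-> H) <-> R = T <-> T = T
~D = ~T = F
~D | N = F | F = F
((N <-> H) <-> R) <-> (~D | N) = T <-> F = F
(((N <-> H) <-> R) <-> (~D | N)) | H = F | F = F
So S3 is false.

1 of the 3 statements is true (S1).

1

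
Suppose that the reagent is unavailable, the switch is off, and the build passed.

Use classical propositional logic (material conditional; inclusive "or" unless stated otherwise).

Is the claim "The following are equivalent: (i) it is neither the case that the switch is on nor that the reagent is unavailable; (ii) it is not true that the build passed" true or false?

True.

Let G = "the switch is on" (False), L = "the reagent is available" (False), V = "the build passed" (True).
This is (G nor not L) iff not V.

not L = not False = True
G nor not L = False nor True = False
not V = not True = False
(G nor not L) iff not V = False iff False = True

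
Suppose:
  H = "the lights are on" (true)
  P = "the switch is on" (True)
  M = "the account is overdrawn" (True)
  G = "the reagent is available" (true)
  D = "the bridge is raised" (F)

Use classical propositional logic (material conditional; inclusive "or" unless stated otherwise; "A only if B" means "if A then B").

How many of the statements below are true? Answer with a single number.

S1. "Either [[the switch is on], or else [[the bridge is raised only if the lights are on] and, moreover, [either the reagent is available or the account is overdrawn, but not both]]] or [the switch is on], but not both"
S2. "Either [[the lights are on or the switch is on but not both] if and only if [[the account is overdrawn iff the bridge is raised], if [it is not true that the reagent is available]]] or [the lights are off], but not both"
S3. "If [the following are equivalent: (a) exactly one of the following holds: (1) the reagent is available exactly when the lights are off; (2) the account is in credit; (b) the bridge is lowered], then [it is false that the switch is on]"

S1: Parsed as (P ∨ ((D → H) ∧ (G ⊕ M))) ⊕ P

D → H = F → T = T
G ⊕ M = T ⊕ T = F
(D → H) ∧ (G ⊕ M) = T ∧ F = F
P ∨ ((D → H) ∧ (G ⊕ M)) = T ∨ F = T
(P ∨ ((D → H) ∧ (G ⊕ M))) ⊕ P = T ⊕ T = F
Thus S1 is false.

S2: Formalization: ((H ⊕ P) ↔ (¬G → (M ↔ D))) ⊕ ¬H

H ⊕ P = T ⊕ T = F
¬G = ¬T = F
M ↔ D = T ↔ F = F
¬G → (M ↔ D) = F → F = T
(H ⊕ P) ↔ (¬G → (M ↔ D)) = F ↔ T = F
¬H = ¬T = F
((H ⊕ P) ↔ (¬G → (M ↔ D))) ⊕ ¬H = F ⊕ F = F
So S2 is false.

S3: In symbols: (((G ↔ ¬H) ⊕ ¬M) ↔ ¬D) → ¬P

¬H = ¬T = F
G ↔ ¬H = T ↔ F = F
¬M = ¬T = F
(G ↔ ¬H) ⊕ ¬M = F ⊕ F = F
¬D = ¬F = T
((G ↔ ¬H) ⊕ ¬M) ↔ ¬D = F ↔ T = F
¬P = ¬T = F
(((G ↔ ¬H) ⊕ ¬M) ↔ ¬D) → ¬P = F → F = T
Hence S3 is true.

True statements: 1.

1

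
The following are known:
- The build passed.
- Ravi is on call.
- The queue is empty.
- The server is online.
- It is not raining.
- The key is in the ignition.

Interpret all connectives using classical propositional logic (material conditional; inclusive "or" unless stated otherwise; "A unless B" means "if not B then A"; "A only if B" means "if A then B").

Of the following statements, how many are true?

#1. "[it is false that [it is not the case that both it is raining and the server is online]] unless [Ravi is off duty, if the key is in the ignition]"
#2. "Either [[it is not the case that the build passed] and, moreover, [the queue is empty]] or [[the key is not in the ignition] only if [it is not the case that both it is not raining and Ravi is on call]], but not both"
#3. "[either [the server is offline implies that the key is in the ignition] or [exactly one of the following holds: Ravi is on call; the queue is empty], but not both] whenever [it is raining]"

2

Let G = "it is raining" (F), H = "the server is online" (T), R = "the key is in the ignition" (T), V = "Ravi is on call" (T), P = "the build passed" (T), Q = "the queue is empty" (T).

#1: Formalization: ~(G nand H) | (R -> ~V)

G nand H = F nand T = T
~(G nand H) = ~T = F
~V = ~T = F
R -> ~V = T -> F = F
~(G nand H) | (R -> ~V) = F | F = F
Thus #1 is false.

#2: In symbols: (~P & Q) xor (~R -> (~G nand V))

~P = ~T = F
~P & Q = F & T = F
~R = ~T = F
~G = ~F = T
~G nand V = T nand T = F
~R -> (~G nand V) = F -> F = T
(~P & Q) xor (~R -> (~G nand V)) = F xor T = T
Thus #2 is true.

#3: In symbols: G -> ((~H -> R) xor (V xor Q))

~H = ~T = F
~H -> R = F -> T = T
V xor Q = T xor T = F
(~H -> R) xor (V xor Q) = T xor F = T
G -> ((~H -> R) xor (V xor Q)) = F -> T = T
Hence #3 is true.

True statements: 2.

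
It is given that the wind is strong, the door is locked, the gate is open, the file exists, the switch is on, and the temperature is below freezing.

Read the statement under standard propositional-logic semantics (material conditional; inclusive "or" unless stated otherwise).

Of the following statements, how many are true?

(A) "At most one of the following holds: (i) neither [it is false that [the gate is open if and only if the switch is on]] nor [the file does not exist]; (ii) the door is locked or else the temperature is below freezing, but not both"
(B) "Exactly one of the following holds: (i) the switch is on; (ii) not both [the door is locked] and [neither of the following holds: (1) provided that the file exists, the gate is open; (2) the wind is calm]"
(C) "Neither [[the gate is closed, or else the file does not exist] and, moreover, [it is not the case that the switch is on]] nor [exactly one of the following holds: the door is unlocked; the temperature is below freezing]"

1

Let L = "the gate is open" (T), G = "the switch is on" (T), Q = "the file exists" (T), P = "the door is locked" (T), D = "the temperature is below freezing" (T), R = "the wind is strong" (T).

(A): In symbols: (¬(L ↔ G) ↓ ¬Q) ↑ (P ⊕ D)

L ↔ G = T ↔ T = T
¬(L ↔ G) = ¬T = F
¬Q = ¬T = F
¬(L ↔ G) ↓ ¬Q = F ↓ F = T
P ⊕ D = T ⊕ T = F
(¬(L ↔ G) ↓ ¬Q) ↑ (P ⊕ D) = T ↑ F = T
Thus (A) is true.

(B): Parsed as G ⊕ (P ↑ ((Q → L) ↓ ¬R))

Q → L = T → T = T
¬R = ¬T = F
(Q → L) ↓ ¬R = T ↓ F = F
P ↑ ((Q → L) ↓ ¬R) = T ↑ F = T
G ⊕ (P ↑ ((Q → L) ↓ ¬R)) = T ⊕ T = F
Hence (B) is false.

(C): In symbols: ((¬L ∨ ¬Q) ∧ ¬G) ↓ (¬P ⊕ D)

¬L = ¬T = F
¬Q = ¬T = F
¬L ∨ ¬Q = F ∨ F = F
¬G = ¬T = F
(¬L ∨ ¬Q) ∧ ¬G = F ∧ F = F
¬P = ¬T = F
¬P ⊕ D = F ⊕ T = T
((¬L ∨ ¬Q) ∧ ¬G) ↓ (¬P ⊕ D) = F ↓ T = F
Hence (C) is false.

True statements: 1 ((A)).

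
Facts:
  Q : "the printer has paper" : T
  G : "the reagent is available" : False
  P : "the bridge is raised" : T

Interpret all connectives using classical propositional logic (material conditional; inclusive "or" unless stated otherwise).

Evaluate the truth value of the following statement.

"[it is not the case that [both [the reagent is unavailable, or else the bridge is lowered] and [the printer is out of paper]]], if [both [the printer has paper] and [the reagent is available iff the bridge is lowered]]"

In symbols: (Q ∧ (G ↔ ¬P)) → ¬((¬G ∨ ¬P) ∧ ¬Q)

¬P = ¬T = F
G ↔ ¬P = F ↔ F = T
Q ∧ (G ↔ ¬P) = T ∧ T = T
¬G = ¬F = T
¬P = ¬T = F
¬G ∨ ¬P = T ∨ F = T
¬Q = ¬T = F
(¬G ∨ ¬P) ∧ ¬Q = T ∧ F = F
¬((¬G ∨ ¬P) ∧ ¬Q) = ¬F = T
(Q ∧ (G ↔ ¬P)) → ¬((¬G ∨ ¬P) ∧ ¬Q) = T → T = T

The statement is true.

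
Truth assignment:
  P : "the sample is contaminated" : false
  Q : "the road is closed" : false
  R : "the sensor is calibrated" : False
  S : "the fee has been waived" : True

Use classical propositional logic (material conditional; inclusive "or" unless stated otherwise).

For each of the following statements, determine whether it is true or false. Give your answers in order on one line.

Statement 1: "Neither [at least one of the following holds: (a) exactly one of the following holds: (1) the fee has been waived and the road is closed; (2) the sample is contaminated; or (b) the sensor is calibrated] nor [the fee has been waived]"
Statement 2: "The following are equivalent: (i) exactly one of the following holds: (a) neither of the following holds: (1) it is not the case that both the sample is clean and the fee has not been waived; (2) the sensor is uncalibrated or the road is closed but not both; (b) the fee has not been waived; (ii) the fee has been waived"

Statement 1 false; Statement 2 false

Statement 1: Formalization: (((S and Q) xor P) or R) nor S

S and Q = True and False = False
(S and Q) xor P = False xor False = False
((S and Q) xor P) or R = False or False = False
(((S and Q) xor P) or R) nor S = False nor True = False
So Statement 1 is false.

Statement 2: Parsed as (((not P nand not S) nor (not R xor Q)) xor not S) iff S

not P = not False = True
not S = not True = False
not P nand not S = True nand False = True
not R = not False = True
not R xor Q = True xor False = True
(not P nand not S) nor (not R xor Q) = True nor True = False
not S = not True = False
((not P nand not S) nor (not R xor Q)) xor not S = False xor False = False
(((not P nand not S) nor (not R xor Q)) xor not S) iff S = False iff True = False
So Statement 2 is false.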